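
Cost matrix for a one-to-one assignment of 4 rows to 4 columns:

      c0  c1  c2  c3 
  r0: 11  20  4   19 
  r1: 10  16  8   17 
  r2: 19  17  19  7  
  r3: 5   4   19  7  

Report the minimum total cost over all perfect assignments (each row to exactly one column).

Minimum assignment cost: 25

optimal assignment: row0→col2 (cost 4), row1→col0 (cost 10), row2→col3 (cost 7), row3→col1 (cost 4)
total = 4 + 10 + 7 + 4 = 25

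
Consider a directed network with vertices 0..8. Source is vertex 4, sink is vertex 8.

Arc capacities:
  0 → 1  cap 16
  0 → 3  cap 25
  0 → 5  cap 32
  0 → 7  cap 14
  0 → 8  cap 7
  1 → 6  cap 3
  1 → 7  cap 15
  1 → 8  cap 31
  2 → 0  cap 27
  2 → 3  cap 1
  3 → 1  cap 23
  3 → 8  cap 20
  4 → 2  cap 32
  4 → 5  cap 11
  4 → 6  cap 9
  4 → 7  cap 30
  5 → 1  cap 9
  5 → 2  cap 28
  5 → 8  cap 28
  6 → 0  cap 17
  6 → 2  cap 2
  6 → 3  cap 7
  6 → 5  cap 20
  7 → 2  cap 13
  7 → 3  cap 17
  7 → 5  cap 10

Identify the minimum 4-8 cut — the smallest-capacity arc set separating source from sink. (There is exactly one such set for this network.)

augment #1: 4→5→8 push 11
augment #2: 4→2→0→8 push 7
augment #3: 4→2→3→8 push 1
augment #4: 4→6→3→8 push 7
augment #5: 4→6→5→8 push 2
augment #6: 4→7→3→8 push 12
augment #7: 4→7→5→8 push 10
augment #8: 4→2→0→1→8 push 16
augment #9: 4→2→0→5→8 push 4
augment #10: 4→7→3→1→8 push 5
max flow = 75; residual-reachable set from 4 gives S-side
cut edges (S→T): {(2,0), (2,3), (4,5), (4,6), (7,3), (7,5)} total cap 75

Min-cut arcs: {(2,0), (2,3), (4,5), (4,6), (7,3), (7,5)} (total capacity 75)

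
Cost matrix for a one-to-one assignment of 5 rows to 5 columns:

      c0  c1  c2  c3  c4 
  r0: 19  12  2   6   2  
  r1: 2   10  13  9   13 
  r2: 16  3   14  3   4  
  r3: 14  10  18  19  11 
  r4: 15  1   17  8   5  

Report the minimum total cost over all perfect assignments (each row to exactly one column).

Minimum assignment cost: 19

optimal assignment: row0→col2 (cost 2), row1→col0 (cost 2), row2→col3 (cost 3), row3→col4 (cost 11), row4→col1 (cost 1)
total = 2 + 2 + 3 + 11 + 1 = 19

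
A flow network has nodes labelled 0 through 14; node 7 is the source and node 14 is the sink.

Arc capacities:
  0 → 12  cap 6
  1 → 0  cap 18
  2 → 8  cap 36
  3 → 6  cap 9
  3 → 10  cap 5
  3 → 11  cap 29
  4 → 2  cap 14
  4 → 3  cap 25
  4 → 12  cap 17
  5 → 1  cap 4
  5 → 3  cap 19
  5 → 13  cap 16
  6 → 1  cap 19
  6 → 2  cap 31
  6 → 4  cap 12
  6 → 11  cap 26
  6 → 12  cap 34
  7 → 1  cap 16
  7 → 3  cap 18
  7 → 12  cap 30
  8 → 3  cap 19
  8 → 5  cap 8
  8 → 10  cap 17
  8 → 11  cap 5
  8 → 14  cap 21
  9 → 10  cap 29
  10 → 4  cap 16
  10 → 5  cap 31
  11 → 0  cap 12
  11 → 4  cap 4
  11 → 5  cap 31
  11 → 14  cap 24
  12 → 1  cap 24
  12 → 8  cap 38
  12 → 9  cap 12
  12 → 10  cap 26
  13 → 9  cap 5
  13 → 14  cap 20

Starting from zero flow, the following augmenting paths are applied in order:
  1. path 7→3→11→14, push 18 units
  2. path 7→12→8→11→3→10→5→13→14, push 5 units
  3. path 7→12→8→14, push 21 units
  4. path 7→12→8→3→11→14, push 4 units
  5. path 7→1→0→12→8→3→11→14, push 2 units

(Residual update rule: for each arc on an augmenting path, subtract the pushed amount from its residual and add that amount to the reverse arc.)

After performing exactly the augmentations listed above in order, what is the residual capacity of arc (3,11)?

Residual capacity of (3,11): 10

after path 1 (7→3→11→14, push 18): res(3,11)=11
after path 2 (7→12→8→11→3→10→5→13→14, push 5): res(3,11)=16
after path 3 (7→12→8→14, push 21): res(3,11)=16
after path 4 (7→12→8→3→11→14, push 4): res(3,11)=12
after path 5 (7→1→0→12→8→3→11→14, push 2): res(3,11)=10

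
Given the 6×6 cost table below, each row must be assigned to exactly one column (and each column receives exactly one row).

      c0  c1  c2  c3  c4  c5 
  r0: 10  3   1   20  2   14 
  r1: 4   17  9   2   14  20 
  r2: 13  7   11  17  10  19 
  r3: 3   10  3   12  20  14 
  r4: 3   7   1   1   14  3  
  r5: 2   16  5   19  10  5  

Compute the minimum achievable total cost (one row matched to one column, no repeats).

optimal assignment: row0→col4 (cost 2), row1→col3 (cost 2), row2→col1 (cost 7), row3→col2 (cost 3), row4→col5 (cost 3), row5→col0 (cost 2)
total = 2 + 2 + 7 + 3 + 3 + 2 = 19

Minimum assignment cost: 19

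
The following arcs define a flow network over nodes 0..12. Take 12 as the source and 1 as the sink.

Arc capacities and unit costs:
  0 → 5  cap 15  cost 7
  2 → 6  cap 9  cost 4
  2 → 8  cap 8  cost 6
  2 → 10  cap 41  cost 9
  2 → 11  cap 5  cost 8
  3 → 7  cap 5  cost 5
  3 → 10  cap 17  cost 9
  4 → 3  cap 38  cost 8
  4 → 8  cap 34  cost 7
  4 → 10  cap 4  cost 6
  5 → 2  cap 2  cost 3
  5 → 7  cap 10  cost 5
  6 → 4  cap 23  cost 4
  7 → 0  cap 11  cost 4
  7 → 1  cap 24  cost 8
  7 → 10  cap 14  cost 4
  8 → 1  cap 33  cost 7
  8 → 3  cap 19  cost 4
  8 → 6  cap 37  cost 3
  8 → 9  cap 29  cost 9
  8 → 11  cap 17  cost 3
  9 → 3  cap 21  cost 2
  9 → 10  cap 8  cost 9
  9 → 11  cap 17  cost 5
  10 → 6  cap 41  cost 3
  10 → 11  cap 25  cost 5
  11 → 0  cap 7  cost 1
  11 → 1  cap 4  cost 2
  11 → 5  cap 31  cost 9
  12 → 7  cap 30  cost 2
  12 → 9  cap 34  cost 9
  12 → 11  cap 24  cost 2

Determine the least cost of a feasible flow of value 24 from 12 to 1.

shortest-cost path #1: 12→11→1 push 4 @ unit cost 4 (adds 16)
shortest-cost path #2: 12→7→1 push 20 @ unit cost 10 (adds 200)
total cost = 216

Minimum cost for 24 units: 216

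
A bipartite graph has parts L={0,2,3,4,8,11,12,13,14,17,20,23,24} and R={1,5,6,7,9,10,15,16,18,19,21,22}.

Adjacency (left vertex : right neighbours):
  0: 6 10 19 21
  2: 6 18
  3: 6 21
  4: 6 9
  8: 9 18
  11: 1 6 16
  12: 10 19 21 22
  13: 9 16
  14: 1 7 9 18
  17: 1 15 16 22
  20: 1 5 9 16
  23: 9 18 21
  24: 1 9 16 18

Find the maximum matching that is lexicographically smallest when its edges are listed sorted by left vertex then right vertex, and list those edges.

Lex-smallest maximum matching: {(0,10), (2,6), (3,21), (4,9), (8,18), (11,1), (12,19), (13,16), (14,7), (17,15), (20,5)}

|M| = 11 (so the lex-smallest maximum matching has 11 edges)
process left vertices in ascending order; for each, take the smallest-labelled available neighbour that still permits 11 edges overall, or leave it unmatched if none does
lex-smallest matching: {0-10, 2-6, 3-21, 4-9, 8-18, 11-1, 12-19, 13-16, 14-7, 17-15, 20-5}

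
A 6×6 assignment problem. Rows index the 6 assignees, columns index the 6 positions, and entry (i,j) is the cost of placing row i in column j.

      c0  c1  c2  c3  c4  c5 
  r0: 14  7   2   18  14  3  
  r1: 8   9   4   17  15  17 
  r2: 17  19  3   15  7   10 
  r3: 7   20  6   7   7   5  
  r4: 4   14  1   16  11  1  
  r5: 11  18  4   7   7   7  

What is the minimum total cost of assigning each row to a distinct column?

Minimum assignment cost: 33

one of 6 optimal assignments: row0→col1 (cost 7), row1→col0 (cost 8), row2→col2 (cost 3), row3→col3 (cost 7), row4→col5 (cost 1), row5→col4 (cost 7)
total = 7 + 8 + 3 + 7 + 1 + 7 = 33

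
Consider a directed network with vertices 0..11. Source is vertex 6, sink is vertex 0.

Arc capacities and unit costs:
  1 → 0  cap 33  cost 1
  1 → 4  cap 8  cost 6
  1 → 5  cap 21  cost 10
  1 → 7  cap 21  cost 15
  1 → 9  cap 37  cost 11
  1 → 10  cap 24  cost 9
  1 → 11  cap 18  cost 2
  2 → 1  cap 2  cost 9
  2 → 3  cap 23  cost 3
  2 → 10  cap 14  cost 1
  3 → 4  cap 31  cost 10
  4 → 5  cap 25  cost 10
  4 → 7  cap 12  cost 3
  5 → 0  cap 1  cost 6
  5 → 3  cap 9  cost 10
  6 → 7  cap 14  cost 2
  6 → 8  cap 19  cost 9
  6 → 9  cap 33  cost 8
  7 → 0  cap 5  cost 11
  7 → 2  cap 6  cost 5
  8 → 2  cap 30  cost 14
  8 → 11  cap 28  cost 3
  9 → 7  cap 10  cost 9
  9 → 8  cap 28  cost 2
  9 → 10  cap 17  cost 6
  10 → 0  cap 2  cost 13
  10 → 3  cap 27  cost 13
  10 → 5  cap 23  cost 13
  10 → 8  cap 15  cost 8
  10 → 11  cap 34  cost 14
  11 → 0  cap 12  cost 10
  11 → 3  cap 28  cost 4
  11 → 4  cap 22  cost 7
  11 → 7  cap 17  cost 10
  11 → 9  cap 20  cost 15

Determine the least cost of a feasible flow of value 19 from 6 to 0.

shortest-cost path #1: 6→7→0 push 5 @ unit cost 13 (adds 65)
shortest-cost path #2: 6→7→2→1→0 push 2 @ unit cost 17 (adds 34)
shortest-cost path #3: 6→7→2→10→0 push 2 @ unit cost 21 (adds 42)
shortest-cost path #4: 6→8→11→0 push 10 @ unit cost 22 (adds 220)
total cost = 361

Minimum cost for 19 units: 361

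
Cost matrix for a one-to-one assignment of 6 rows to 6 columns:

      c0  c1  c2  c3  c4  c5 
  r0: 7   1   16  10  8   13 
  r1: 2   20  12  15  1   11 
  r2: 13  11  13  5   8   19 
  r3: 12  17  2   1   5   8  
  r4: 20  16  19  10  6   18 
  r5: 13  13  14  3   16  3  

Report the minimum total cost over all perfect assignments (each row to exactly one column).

optimal assignment: row0→col1 (cost 1), row1→col0 (cost 2), row2→col3 (cost 5), row3→col2 (cost 2), row4→col4 (cost 6), row5→col5 (cost 3)
total = 1 + 2 + 5 + 2 + 6 + 3 = 19

Minimum assignment cost: 19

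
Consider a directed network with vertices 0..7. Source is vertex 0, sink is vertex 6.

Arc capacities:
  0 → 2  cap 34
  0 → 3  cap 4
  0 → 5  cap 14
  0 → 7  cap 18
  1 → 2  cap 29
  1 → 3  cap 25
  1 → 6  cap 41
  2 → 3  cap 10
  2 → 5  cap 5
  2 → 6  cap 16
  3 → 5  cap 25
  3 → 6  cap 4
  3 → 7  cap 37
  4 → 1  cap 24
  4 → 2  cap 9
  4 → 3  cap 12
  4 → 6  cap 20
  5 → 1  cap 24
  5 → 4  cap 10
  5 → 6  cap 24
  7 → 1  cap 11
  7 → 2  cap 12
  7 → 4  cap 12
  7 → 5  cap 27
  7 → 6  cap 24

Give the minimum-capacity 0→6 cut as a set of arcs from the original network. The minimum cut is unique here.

augment #1: 0→2→6 push 16
augment #2: 0→3→6 push 4
augment #3: 0→5→6 push 14
augment #4: 0→7→6 push 18
augment #5: 0→2→5→6 push 5
augment #6: 0→2→3→5→6 push 5
augment #7: 0→2→3→7→6 push 5
max flow = 67; residual-reachable set from 0 gives S-side
cut edges (S→T): {(0,3), (0,5), (0,7), (2,3), (2,5), (2,6)} total cap 67

Min-cut arcs: {(0,3), (0,5), (0,7), (2,3), (2,5), (2,6)} (total capacity 67)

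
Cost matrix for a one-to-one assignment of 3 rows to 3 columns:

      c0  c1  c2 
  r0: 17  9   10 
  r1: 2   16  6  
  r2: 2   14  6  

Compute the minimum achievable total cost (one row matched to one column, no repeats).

one of 2 optimal assignments: row0→col1 (cost 9), row1→col0 (cost 2), row2→col2 (cost 6)
total = 9 + 2 + 6 = 17

Minimum assignment cost: 17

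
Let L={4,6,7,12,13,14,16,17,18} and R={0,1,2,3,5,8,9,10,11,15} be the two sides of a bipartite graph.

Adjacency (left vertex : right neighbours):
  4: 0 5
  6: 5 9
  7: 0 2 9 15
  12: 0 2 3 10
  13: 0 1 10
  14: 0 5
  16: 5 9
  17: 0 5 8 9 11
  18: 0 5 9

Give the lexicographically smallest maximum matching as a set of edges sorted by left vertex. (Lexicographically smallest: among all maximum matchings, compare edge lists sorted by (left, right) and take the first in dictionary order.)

Lex-smallest maximum matching: {(4,0), (6,5), (7,2), (12,3), (13,1), (16,9), (17,8)}

|M| = 7 (so the lex-smallest maximum matching has 7 edges)
process left vertices in ascending order; for each, take the smallest-labelled available neighbour that still permits 7 edges overall, or leave it unmatched if none does
lex-smallest matching: {4-0, 6-5, 7-2, 12-3, 13-1, 16-9, 17-8}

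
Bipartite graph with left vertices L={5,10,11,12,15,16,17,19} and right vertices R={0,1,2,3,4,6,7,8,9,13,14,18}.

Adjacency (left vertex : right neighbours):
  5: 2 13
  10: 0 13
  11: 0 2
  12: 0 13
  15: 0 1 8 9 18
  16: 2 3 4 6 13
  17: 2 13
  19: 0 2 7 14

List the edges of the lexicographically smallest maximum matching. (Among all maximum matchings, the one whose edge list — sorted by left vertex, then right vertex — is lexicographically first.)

Lex-smallest maximum matching: {(5,2), (10,0), (12,13), (15,1), (16,3), (19,7)}

|M| = 6 (so the lex-smallest maximum matching has 6 edges)
process left vertices in ascending order; for each, take the smallest-labelled available neighbour that still permits 6 edges overall, or leave it unmatched if none does
lex-smallest matching: {5-2, 10-0, 12-13, 15-1, 16-3, 19-7}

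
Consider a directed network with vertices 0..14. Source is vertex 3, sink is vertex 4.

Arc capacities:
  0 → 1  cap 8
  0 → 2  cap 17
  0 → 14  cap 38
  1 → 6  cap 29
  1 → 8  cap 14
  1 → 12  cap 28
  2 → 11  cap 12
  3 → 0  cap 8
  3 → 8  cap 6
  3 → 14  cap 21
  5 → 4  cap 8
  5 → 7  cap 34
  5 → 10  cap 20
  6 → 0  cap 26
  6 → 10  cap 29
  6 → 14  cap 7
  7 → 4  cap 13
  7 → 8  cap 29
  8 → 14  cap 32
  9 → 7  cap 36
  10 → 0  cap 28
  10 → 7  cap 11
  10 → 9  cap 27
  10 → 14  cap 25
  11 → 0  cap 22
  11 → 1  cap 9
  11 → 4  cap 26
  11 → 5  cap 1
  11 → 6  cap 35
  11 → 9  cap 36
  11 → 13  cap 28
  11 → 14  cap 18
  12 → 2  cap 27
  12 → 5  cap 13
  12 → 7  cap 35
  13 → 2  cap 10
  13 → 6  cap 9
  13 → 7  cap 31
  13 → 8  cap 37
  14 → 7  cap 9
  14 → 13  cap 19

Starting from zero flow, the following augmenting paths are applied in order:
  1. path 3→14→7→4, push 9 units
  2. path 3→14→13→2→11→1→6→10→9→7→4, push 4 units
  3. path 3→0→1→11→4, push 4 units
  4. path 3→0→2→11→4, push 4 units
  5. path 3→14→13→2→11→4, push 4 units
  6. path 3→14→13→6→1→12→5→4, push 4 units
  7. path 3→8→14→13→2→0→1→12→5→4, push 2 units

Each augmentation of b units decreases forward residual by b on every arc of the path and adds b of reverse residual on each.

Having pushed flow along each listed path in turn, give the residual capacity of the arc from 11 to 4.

after path 1 (3→14→7→4, push 9): res(11,4)=26
after path 2 (3→14→13→2→11→1→6→10→9→7→4, push 4): res(11,4)=26
after path 3 (3→0→1→11→4, push 4): res(11,4)=22
after path 4 (3→0→2→11→4, push 4): res(11,4)=18
after path 5 (3→14→13→2→11→4, push 4): res(11,4)=14
after path 6 (3→14→13→6→1→12→5→4, push 4): res(11,4)=14
after path 7 (3→8→14→13→2→0→1→12→5→4, push 2): res(11,4)=14

Residual capacity of (11,4): 14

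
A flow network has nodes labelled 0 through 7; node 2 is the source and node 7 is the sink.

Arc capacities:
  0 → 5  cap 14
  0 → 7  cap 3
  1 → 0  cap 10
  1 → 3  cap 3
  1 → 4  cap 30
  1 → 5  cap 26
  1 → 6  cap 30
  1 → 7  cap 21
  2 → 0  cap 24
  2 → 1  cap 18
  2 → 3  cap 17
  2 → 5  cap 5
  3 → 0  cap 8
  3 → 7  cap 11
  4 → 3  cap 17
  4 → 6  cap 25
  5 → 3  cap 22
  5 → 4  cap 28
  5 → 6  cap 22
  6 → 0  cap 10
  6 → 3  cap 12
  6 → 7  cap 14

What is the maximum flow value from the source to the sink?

Maximum flow value: 46

augment #1: 2→0→7 bottleneck 3, total now 3
augment #2: 2→1→7 bottleneck 18, total now 21
augment #3: 2→3→7 bottleneck 11, total now 32
augment #4: 2→5→6→7 bottleneck 5, total now 37
augment #5: 2→0→5→6→7 bottleneck 9, total now 46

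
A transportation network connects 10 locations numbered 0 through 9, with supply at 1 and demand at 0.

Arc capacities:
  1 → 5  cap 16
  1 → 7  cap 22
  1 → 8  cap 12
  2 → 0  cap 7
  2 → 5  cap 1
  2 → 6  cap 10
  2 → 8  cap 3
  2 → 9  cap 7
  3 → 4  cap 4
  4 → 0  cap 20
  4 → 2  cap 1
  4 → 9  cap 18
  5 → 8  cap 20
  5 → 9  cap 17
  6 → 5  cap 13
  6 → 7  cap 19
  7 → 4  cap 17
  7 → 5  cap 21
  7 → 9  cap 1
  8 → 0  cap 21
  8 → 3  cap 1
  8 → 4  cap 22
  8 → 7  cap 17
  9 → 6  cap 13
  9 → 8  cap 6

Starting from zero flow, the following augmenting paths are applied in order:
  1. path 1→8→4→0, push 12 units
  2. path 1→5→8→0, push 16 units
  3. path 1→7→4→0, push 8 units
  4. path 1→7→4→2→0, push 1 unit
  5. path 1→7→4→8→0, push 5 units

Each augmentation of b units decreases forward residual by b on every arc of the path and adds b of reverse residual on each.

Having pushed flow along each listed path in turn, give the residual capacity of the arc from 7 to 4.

Residual capacity of (7,4): 3

after path 1 (1→8→4→0, push 12): res(7,4)=17
after path 2 (1→5→8→0, push 16): res(7,4)=17
after path 3 (1→7→4→0, push 8): res(7,4)=9
after path 4 (1→7→4→2→0, push 1): res(7,4)=8
after path 5 (1→7→4→8→0, push 5): res(7,4)=3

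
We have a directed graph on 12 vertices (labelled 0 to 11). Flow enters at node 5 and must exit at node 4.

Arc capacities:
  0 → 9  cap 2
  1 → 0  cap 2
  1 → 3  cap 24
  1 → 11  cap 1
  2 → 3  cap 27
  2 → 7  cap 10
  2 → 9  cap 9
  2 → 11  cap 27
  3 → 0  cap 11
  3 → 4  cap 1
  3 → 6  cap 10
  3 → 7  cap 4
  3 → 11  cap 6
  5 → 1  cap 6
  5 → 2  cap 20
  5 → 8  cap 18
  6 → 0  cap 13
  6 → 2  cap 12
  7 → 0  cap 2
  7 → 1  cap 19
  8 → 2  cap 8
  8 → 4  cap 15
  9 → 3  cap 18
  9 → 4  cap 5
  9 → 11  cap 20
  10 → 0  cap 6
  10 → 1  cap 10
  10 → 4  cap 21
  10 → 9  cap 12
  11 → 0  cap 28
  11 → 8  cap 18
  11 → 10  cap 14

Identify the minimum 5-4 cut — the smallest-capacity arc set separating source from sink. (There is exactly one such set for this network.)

augment #1: 5→8→4 push 15
augment #2: 5→1→3→4 push 1
augment #3: 5→2→9→4 push 5
augment #4: 5→1→11→10→4 push 1
augment #5: 5→2→11→10→4 push 13
max flow = 35; residual-reachable set from 5 gives S-side
cut edges (S→T): {(3,4), (8,4), (9,4), (11,10)} total cap 35

Min-cut arcs: {(3,4), (8,4), (9,4), (11,10)} (total capacity 35)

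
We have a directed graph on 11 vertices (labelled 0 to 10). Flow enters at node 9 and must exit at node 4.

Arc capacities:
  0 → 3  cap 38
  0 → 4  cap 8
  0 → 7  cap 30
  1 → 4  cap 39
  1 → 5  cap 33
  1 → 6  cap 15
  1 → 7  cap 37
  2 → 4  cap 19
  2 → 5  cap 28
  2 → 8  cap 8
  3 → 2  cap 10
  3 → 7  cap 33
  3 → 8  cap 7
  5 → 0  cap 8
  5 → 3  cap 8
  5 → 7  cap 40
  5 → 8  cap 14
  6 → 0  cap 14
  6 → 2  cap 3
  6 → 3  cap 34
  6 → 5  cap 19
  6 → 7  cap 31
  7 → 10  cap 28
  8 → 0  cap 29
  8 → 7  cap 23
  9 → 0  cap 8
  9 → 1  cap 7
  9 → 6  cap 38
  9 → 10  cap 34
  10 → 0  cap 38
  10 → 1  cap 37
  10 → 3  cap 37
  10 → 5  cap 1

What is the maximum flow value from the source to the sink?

Maximum flow value: 60

augment #1: 9→0→4 bottleneck 8, total now 8
augment #2: 9→1→4 bottleneck 7, total now 15
augment #3: 9→6→2→4 bottleneck 3, total now 18
augment #4: 9→10→1→4 bottleneck 32, total now 50
augment #5: 9→6→3→2→4 bottleneck 10, total now 60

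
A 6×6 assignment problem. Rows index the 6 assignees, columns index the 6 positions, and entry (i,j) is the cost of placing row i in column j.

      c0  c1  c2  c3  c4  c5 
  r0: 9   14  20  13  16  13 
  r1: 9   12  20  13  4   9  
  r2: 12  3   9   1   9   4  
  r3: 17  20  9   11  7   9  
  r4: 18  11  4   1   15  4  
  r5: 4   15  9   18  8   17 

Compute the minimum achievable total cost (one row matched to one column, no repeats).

optimal assignment: row0→col5 (cost 13), row1→col4 (cost 4), row2→col1 (cost 3), row3→col2 (cost 9), row4→col3 (cost 1), row5→col0 (cost 4)
total = 13 + 4 + 3 + 9 + 1 + 4 = 34

Minimum assignment cost: 34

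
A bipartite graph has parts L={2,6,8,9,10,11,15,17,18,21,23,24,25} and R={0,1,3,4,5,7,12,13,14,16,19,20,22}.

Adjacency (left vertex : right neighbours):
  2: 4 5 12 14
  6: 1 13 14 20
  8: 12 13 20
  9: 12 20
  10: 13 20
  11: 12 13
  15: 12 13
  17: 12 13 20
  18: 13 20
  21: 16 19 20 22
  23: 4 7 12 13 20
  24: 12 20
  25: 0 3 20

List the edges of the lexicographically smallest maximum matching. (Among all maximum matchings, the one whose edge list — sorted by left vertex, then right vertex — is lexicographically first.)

|M| = 8 (so the lex-smallest maximum matching has 8 edges)
process left vertices in ascending order; for each, take the smallest-labelled available neighbour that still permits 8 edges overall, or leave it unmatched if none does
lex-smallest matching: {2-4, 6-1, 8-12, 9-20, 10-13, 21-16, 23-7, 25-0}

Lex-smallest maximum matching: {(2,4), (6,1), (8,12), (9,20), (10,13), (21,16), (23,7), (25,0)}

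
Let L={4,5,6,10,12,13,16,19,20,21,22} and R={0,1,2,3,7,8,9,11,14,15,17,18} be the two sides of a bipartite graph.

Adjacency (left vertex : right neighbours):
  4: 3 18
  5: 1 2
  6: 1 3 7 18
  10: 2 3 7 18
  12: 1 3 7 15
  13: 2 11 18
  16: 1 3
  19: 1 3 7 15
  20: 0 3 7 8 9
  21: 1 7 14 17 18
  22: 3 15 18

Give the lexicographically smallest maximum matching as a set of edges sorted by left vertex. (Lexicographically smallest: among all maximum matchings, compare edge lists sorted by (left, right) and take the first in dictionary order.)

|M| = 9 (so the lex-smallest maximum matching has 9 edges)
process left vertices in ascending order; for each, take the smallest-labelled available neighbour that still permits 9 edges overall, or leave it unmatched if none does
lex-smallest matching: {4-3, 5-1, 6-7, 10-2, 12-15, 13-11, 20-0, 21-14, 22-18}

Lex-smallest maximum matching: {(4,3), (5,1), (6,7), (10,2), (12,15), (13,11), (20,0), (21,14), (22,18)}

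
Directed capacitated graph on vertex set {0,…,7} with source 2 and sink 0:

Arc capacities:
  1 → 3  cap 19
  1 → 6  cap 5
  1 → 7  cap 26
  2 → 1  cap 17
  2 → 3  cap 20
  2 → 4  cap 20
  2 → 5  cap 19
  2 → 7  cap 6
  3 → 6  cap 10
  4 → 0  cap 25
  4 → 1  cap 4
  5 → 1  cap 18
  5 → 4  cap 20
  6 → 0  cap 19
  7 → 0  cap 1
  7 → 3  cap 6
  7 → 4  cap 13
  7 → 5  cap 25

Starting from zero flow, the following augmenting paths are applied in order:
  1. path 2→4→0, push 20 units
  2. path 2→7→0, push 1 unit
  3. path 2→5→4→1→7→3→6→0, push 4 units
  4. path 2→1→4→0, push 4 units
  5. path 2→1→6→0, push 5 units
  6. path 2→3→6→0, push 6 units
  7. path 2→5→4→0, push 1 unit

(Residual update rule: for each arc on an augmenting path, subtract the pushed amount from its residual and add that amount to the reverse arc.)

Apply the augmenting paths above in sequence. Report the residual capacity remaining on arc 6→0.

after path 1 (2→4→0, push 20): res(6,0)=19
after path 2 (2→7→0, push 1): res(6,0)=19
after path 3 (2→5→4→1→7→3→6→0, push 4): res(6,0)=15
after path 4 (2→1→4→0, push 4): res(6,0)=15
after path 5 (2→1→6→0, push 5): res(6,0)=10
after path 6 (2→3→6→0, push 6): res(6,0)=4
after path 7 (2→5→4→0, push 1): res(6,0)=4

Residual capacity of (6,0): 4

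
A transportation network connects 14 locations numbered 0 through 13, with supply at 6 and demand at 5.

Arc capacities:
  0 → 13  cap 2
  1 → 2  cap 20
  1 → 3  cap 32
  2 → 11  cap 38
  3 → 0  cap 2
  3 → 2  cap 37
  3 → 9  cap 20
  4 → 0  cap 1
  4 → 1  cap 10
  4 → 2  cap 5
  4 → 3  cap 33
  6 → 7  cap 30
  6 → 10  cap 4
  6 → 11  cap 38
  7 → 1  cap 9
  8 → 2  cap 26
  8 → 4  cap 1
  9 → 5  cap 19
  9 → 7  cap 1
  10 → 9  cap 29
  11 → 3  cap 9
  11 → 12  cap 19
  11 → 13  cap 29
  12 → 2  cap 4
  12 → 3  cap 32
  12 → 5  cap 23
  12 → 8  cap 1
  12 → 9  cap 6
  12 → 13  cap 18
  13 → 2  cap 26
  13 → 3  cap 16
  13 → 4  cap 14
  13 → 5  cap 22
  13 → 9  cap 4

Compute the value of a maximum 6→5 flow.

Maximum flow value: 51

augment #1: 6→10→9→5 bottleneck 4, total now 4
augment #2: 6→11→12→5 bottleneck 19, total now 23
augment #3: 6→11→13→5 bottleneck 19, total now 42
augment #4: 6→7→1→3→9→5 bottleneck 9, total now 51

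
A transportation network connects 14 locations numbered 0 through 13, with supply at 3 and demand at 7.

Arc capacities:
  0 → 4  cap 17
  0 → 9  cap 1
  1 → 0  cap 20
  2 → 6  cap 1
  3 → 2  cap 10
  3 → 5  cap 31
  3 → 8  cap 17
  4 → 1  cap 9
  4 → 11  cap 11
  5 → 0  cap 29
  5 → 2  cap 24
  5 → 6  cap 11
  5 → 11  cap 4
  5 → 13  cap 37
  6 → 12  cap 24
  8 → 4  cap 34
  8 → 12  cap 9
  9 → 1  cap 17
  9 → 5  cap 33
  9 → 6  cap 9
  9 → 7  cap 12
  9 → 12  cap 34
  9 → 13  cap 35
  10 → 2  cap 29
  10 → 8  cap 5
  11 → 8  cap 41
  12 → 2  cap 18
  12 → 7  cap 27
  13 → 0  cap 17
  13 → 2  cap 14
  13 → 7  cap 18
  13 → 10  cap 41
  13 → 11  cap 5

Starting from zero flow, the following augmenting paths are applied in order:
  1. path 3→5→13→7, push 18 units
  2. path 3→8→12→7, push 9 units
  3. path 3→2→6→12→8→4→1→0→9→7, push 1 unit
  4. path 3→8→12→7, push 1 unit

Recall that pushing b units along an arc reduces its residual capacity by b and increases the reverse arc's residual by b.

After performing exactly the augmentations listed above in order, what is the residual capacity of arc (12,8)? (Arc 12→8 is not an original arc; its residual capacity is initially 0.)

after path 1 (3→5→13→7, push 18): res(12,8)=0
after path 2 (3→8→12→7, push 9): res(12,8)=9
after path 3 (3→2→6→12→8→4→1→0→9→7, push 1): res(12,8)=8
after path 4 (3→8→12→7, push 1): res(12,8)=9

Residual capacity of (12,8): 9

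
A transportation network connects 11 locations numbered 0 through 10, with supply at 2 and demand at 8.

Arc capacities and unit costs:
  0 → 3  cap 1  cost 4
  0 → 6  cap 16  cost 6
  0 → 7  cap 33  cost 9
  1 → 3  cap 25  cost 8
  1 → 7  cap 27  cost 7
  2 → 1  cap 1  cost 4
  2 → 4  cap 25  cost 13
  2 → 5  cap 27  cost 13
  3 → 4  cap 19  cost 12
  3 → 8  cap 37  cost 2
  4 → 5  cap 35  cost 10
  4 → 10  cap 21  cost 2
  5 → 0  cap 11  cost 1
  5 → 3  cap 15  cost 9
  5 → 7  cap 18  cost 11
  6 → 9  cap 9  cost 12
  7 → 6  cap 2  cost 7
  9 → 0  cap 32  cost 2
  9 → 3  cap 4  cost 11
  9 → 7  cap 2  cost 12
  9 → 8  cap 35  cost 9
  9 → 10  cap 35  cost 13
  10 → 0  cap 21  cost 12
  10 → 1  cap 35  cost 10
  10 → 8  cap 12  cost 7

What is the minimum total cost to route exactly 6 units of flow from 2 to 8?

shortest-cost path #1: 2→1→3→8 push 1 @ unit cost 14 (adds 14)
shortest-cost path #2: 2→5→0→3→8 push 1 @ unit cost 20 (adds 20)
shortest-cost path #3: 2→4→10→8 push 4 @ unit cost 22 (adds 88)
total cost = 122

Minimum cost for 6 units: 122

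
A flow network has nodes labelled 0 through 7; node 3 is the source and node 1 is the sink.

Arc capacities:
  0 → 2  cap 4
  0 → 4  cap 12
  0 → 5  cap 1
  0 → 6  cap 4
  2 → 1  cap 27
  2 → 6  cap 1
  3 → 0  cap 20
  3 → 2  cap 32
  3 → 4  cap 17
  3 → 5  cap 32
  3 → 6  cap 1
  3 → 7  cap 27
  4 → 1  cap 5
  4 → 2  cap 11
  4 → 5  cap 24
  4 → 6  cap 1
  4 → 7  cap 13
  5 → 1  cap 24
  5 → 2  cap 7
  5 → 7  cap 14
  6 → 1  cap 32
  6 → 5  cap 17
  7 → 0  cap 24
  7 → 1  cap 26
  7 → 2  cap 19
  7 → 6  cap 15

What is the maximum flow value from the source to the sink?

augment #1: 3→2→1 bottleneck 27, total now 27
augment #2: 3→4→1 bottleneck 5, total now 32
augment #3: 3→5→1 bottleneck 24, total now 56
augment #4: 3→6→1 bottleneck 1, total now 57
augment #5: 3→7→1 bottleneck 26, total now 83
augment #6: 3→0→6→1 bottleneck 4, total now 87
augment #7: 3→2→6→1 bottleneck 1, total now 88
augment #8: 3→4→6→1 bottleneck 1, total now 89
augment #9: 3→7→6→1 bottleneck 1, total now 90
augment #10: 3→4→7→6→1 bottleneck 11, total now 101
augment #11: 3→5→7→6→1 bottleneck 3, total now 104

Maximum flow value: 104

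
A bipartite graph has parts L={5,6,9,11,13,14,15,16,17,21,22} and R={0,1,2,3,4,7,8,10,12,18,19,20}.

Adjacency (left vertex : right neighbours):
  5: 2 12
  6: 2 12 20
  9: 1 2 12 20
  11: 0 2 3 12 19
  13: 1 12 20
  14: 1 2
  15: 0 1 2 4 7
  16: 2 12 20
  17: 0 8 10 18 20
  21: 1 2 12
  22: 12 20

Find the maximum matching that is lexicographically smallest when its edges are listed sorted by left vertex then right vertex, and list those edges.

Lex-smallest maximum matching: {(5,2), (6,12), (9,1), (11,0), (13,20), (15,4), (17,8)}

|M| = 7 (so the lex-smallest maximum matching has 7 edges)
process left vertices in ascending order; for each, take the smallest-labelled available neighbour that still permits 7 edges overall, or leave it unmatched if none does
lex-smallest matching: {5-2, 6-12, 9-1, 11-0, 13-20, 15-4, 17-8}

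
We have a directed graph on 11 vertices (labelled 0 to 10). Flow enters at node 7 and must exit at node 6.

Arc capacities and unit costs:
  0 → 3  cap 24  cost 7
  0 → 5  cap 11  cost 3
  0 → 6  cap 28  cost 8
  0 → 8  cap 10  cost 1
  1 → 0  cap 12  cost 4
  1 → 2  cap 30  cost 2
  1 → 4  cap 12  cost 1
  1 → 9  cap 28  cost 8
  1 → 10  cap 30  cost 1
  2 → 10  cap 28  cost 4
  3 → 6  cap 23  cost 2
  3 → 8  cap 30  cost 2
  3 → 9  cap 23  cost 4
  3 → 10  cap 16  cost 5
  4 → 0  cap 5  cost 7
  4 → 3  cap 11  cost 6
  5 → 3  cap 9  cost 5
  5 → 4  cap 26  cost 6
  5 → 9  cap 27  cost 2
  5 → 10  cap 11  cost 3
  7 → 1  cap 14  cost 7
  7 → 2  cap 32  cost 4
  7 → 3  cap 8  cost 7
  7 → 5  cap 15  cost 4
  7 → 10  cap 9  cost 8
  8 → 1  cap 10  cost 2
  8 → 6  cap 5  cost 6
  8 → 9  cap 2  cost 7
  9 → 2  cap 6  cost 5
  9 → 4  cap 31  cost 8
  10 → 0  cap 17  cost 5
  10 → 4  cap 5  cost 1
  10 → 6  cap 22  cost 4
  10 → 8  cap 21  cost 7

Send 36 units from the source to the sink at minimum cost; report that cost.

shortest-cost path #1: 7→3→6 push 8 @ unit cost 9 (adds 72)
shortest-cost path #2: 7→5→10→6 push 11 @ unit cost 11 (adds 121)
shortest-cost path #3: 7→5→3→6 push 4 @ unit cost 11 (adds 44)
shortest-cost path #4: 7→10→6 push 9 @ unit cost 12 (adds 108)
shortest-cost path #5: 7→1→10→6 push 2 @ unit cost 12 (adds 24)
shortest-cost path #6: 7→1→10→5→3→6 push 2 @ unit cost 12 (adds 24)
total cost = 393

Minimum cost for 36 units: 393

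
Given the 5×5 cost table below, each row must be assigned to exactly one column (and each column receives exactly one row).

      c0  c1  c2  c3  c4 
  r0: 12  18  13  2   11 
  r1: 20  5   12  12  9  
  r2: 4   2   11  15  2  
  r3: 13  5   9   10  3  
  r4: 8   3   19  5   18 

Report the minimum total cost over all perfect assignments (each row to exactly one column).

optimal assignment: row0→col3 (cost 2), row1→col2 (cost 12), row2→col0 (cost 4), row3→col4 (cost 3), row4→col1 (cost 3)
total = 2 + 12 + 4 + 3 + 3 = 24

Minimum assignment cost: 24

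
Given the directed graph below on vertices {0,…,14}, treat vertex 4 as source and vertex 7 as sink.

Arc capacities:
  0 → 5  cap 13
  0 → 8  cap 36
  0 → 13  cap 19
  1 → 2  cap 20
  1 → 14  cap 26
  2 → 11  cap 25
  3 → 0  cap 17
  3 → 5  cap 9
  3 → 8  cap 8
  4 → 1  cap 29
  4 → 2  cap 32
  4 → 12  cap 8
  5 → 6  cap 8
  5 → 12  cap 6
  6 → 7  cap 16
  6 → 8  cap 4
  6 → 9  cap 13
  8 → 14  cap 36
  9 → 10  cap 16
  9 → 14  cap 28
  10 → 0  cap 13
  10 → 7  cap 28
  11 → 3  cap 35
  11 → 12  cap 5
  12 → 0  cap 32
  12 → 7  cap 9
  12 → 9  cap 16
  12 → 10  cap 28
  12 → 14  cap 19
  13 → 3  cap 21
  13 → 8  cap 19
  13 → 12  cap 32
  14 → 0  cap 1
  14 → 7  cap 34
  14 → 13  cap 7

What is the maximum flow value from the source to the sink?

augment #1: 4→12→7 bottleneck 8, total now 8
augment #2: 4→1→14→7 bottleneck 26, total now 34
augment #3: 4→2→11→12→7 bottleneck 1, total now 35
augment #4: 4→2→11→12→10→7 bottleneck 4, total now 39
augment #5: 4→2→11→3→5→6→7 bottleneck 8, total now 47
augment #6: 4→2→11→3→8→14→7 bottleneck 8, total now 55
augment #7: 4→2→11→3→5→12→10→7 bottleneck 1, total now 56
augment #8: 4→2→11→3→0→5→12→10→7 bottleneck 3, total now 59

Maximum flow value: 59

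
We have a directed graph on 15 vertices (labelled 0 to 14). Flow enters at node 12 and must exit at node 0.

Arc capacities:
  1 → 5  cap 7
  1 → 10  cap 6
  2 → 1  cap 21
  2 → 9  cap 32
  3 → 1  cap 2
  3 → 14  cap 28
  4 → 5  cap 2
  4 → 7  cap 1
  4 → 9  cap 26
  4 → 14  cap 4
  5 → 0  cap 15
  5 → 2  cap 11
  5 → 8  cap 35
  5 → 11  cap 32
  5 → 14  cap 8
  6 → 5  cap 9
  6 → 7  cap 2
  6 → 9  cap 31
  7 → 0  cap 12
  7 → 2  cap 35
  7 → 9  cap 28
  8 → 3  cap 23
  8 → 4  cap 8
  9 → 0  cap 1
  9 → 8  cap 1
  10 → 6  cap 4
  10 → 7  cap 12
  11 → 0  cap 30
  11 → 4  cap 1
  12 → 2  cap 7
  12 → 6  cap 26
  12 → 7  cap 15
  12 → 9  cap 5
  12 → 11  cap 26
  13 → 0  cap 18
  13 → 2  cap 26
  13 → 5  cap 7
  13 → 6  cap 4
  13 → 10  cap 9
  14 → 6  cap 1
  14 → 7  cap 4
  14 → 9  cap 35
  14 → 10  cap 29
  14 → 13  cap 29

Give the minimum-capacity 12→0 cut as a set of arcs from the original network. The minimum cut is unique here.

augment #1: 12→7→0 push 12
augment #2: 12→9→0 push 1
augment #3: 12→11→0 push 26
augment #4: 12→6→5→0 push 9
augment #5: 12→2→1→5→0 push 6
augment #6: 12→2→1→5→11→0 push 1
augment #7: 12→9→8→3→14→13→0 push 1
max flow = 56; residual-reachable set from 12 gives S-side
cut edges (S→T): {(1,5), (6,5), (7,0), (9,0), (9,8), (12,11)} total cap 56

Min-cut arcs: {(1,5), (6,5), (7,0), (9,0), (9,8), (12,11)} (total capacity 56)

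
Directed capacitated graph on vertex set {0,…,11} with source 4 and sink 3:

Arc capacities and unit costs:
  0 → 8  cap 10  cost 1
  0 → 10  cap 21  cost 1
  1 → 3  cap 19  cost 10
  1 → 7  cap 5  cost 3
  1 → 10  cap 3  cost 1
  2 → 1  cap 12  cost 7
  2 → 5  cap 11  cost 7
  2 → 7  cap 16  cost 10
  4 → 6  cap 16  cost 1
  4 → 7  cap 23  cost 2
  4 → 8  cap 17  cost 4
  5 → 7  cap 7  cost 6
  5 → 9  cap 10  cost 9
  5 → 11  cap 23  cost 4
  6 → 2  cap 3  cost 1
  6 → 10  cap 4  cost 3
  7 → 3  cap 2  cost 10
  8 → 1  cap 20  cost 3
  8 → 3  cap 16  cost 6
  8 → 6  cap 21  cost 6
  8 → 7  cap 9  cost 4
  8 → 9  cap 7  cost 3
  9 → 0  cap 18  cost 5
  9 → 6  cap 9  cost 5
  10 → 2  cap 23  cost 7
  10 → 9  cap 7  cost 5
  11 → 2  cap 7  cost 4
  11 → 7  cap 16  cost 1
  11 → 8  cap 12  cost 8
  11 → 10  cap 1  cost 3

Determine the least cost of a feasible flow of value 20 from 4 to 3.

shortest-cost path #1: 4→8→3 push 16 @ unit cost 10 (adds 160)
shortest-cost path #2: 4→7→3 push 2 @ unit cost 12 (adds 24)
shortest-cost path #3: 4→8→1→3 push 1 @ unit cost 17 (adds 17)
shortest-cost path #4: 4→6→2→1→3 push 1 @ unit cost 19 (adds 19)
total cost = 220

Minimum cost for 20 units: 220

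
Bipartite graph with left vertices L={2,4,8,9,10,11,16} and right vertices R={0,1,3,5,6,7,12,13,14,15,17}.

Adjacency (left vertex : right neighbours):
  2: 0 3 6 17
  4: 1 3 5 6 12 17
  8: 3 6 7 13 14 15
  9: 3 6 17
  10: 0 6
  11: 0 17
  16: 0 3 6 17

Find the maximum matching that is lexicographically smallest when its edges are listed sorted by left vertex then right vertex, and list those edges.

Lex-smallest maximum matching: {(2,0), (4,1), (8,7), (9,3), (10,6), (11,17)}

|M| = 6 (so the lex-smallest maximum matching has 6 edges)
process left vertices in ascending order; for each, take the smallest-labelled available neighbour that still permits 6 edges overall, or leave it unmatched if none does
lex-smallest matching: {2-0, 4-1, 8-7, 9-3, 10-6, 11-17}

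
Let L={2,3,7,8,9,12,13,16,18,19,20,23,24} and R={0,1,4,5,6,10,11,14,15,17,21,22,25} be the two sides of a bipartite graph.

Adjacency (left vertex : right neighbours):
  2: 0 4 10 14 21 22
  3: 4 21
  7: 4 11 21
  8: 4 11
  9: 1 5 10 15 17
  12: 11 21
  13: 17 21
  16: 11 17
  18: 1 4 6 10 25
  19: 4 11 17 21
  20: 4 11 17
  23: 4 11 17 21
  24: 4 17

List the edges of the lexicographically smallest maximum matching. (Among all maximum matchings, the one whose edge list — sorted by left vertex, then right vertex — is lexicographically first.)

|M| = 7 (so the lex-smallest maximum matching has 7 edges)
process left vertices in ascending order; for each, take the smallest-labelled available neighbour that still permits 7 edges overall, or leave it unmatched if none does
lex-smallest matching: {2-0, 3-4, 7-11, 9-1, 12-21, 13-17, 18-6}

Lex-smallest maximum matching: {(2,0), (3,4), (7,11), (9,1), (12,21), (13,17), (18,6)}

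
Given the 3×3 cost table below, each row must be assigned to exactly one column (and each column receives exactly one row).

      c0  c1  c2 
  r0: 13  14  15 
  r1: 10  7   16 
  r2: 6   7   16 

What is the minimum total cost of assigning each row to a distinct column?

Minimum assignment cost: 28

optimal assignment: row0→col2 (cost 15), row1→col1 (cost 7), row2→col0 (cost 6)
total = 15 + 7 + 6 = 28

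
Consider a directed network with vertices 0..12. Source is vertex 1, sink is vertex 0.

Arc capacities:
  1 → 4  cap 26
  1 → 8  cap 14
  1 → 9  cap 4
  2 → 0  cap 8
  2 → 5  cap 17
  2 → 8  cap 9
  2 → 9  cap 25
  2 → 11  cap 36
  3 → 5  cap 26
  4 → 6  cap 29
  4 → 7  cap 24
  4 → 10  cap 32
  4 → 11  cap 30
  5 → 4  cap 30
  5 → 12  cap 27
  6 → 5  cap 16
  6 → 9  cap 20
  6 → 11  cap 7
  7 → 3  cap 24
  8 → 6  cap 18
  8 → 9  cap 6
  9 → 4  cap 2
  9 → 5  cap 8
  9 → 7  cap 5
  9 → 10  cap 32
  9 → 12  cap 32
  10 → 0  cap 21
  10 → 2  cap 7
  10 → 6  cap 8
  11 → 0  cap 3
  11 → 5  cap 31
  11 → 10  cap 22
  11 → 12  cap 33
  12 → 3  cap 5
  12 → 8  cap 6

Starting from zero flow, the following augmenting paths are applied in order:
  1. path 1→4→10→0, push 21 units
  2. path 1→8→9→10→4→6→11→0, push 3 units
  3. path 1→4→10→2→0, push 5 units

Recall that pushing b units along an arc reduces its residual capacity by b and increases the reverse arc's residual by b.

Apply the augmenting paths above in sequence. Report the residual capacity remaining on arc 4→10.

after path 1 (1→4→10→0, push 21): res(4,10)=11
after path 2 (1→8→9→10→4→6→11→0, push 3): res(4,10)=14
after path 3 (1→4→10→2→0, push 5): res(4,10)=9

Residual capacity of (4,10): 9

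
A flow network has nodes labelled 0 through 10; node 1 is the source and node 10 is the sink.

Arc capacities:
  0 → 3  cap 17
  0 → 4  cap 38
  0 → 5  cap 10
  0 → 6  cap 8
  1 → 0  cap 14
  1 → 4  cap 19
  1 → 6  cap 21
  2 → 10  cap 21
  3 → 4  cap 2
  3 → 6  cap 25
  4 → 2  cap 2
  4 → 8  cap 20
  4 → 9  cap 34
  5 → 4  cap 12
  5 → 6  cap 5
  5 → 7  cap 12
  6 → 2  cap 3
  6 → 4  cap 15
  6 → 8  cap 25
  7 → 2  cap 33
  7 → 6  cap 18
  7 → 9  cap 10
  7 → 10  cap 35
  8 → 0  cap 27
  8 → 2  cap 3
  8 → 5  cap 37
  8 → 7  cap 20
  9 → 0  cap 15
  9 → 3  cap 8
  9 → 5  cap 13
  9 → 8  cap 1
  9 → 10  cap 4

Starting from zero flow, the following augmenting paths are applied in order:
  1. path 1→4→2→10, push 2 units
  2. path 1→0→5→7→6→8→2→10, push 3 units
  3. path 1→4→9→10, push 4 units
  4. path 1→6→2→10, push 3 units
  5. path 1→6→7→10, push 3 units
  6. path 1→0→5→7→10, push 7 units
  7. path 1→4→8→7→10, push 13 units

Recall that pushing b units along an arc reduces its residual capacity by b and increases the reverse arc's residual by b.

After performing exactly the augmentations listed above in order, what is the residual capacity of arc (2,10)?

Residual capacity of (2,10): 13

after path 1 (1→4→2→10, push 2): res(2,10)=19
after path 2 (1→0→5→7→6→8→2→10, push 3): res(2,10)=16
after path 3 (1→4→9→10, push 4): res(2,10)=16
after path 4 (1→6→2→10, push 3): res(2,10)=13
after path 5 (1→6→7→10, push 3): res(2,10)=13
after path 6 (1→0→5→7→10, push 7): res(2,10)=13
after path 7 (1→4→8→7→10, push 13): res(2,10)=13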